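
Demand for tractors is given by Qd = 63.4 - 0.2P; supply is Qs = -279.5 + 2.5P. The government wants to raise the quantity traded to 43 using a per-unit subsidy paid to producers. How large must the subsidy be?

At Q = 43, invert demand for the buyer price: Pb = (63.4 − 43)/0.2 = 102; invert supply for the seller price: Ps = (43 − (-279.5))/2.5 = 129.
The subsidy must fill the gap: s = Ps − Pb = 129 − 102 = 27.

Required subsidy s = 27 per unit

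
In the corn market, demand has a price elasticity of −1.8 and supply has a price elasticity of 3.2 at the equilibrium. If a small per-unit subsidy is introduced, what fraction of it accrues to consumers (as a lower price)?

For a small subsidy around the equilibrium, the benefit split depends on the relative slopes, which at a point are proportional to the elasticities.
Buyer share = εs/(εs + |εd|) = 3.2/(3.2 + 1.8) = 0.64; seller share = |εd|/(εs + |εd|) = 0.36.

Consumer share = 0.64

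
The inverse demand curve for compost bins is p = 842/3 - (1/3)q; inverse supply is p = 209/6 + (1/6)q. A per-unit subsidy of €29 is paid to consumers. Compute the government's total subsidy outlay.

Government cost = 47821/3

Pre-subsidy: 842/3 - (1/3)q = 209/6 + (1/6)q gives q* = 1475/3 and p* = 1051/9.
With the rebate, buyers effectively pay pb = ps − 29, where ps is the price sellers receive.
On the curves, pb = 842/3 - (1/3)q and ps = 209/6 + (1/6)q; the wedge ps − pb = 29 gives 209/6 + (1/6)q − (842/3 - (1/3)q) = 29, so q' = 1649/3.
Then pb = 842/3 − (1/3)·(1649/3) = 877/9 and ps = 209/6 + (1/6)·(1649/3) = 1138/9.
Government outlay = subsidy × quantity = 29 × 1649/3 = 47821/3.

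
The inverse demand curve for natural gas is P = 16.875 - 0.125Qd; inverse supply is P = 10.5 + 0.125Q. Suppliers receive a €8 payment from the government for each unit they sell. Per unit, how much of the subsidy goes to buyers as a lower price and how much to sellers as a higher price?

Buyers gain €4 per unit; sellers gain €4 per unit

Pre-subsidy: 16.875 - 0.125Q = 10.5 + 0.125Q gives Q* = 25.5 and P* = 13.6875.
With the subsidy, sellers receive Ps = Pb + 8 for each unit, where Pb is the price buyers pay.
On the curves, Pb = 16.875 - 0.125Q and Ps = 10.5 + 0.125Q; the wedge Ps − Pb = 8 gives 10.5 + 0.125Q − (16.875 - 0.125Q) = 8, so Q' = 57.5.
Then Pb = 16.875 − 0.125·57.5 = 9.6875 and Ps = 10.5 + 0.125·57.5 = 17.6875.
Buyers' price falls by P* − Pb = 13.6875 − 9.6875 = 4; sellers' price rises by Ps − P* = 17.6875 − 13.6875 = 4.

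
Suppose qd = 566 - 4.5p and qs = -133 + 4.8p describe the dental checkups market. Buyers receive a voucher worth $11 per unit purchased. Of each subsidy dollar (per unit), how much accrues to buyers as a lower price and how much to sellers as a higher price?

Buyers gain 176/31 per unit; sellers gain 165/31 per unit

Pre-subsidy: 566 - 4.5p = -133 + 4.8p gives p* = 2330/31, q* = 7061/31.
With the rebate, buyers effectively pay pb = ps − 11, where ps is the price sellers receive.
Demand in terms of ps becomes qd = 566 − 4.5(ps − 11) = 615.5 - 4.5ps. Setting this equal to supply: 615.5 - 4.5ps = -133 + 4.8ps, so ps = 2495/31.
Buyers pay pb = 2495/31 − 11 = 2154/31; q' = -133 + 4.8·(2495/31) = 7853/31.
Buyers' price falls by p* − pb = 2330/31 − 2154/31 = 176/31; sellers' price rises by ps − p* = 2495/31 − 2330/31 = 165/31.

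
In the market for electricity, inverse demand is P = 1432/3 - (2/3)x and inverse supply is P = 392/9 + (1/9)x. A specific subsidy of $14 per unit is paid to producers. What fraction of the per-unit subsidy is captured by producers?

Producer share = 1/7

Pre-subsidy: 1432/3 - (2/3)x = 392/9 + (1/9)x gives x* = 3904/7 and P* = 2216/21.
With the subsidy, sellers receive Ps = Pb + 14 for each unit, where Pb is the price buyers pay.
On the curves, Pb = 1432/3 - (2/3)x and Ps = 392/9 + (1/9)x; the wedge Ps − Pb = 14 gives 392/9 + (1/9)x − (1432/3 - (2/3)x) = 14, so x' = 4030/7.
Then Pb = 1432/3 − (2/3)·(4030/7) = 1964/21 and Ps = 392/9 + (1/9)·(4030/7) = 2258/21.
Buyers' price falls by P* − Pb = 2216/21 − 1964/21 = 12; sellers' price rises by Ps − P* = 2258/21 − 2216/21 = 2.
So producers capture 2/14 = 1/7 of each unit of subsidy.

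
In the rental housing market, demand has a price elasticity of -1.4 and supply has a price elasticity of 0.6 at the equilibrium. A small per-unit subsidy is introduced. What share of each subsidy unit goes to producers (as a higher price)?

Producer share = 0.7

For a small subsidy around the equilibrium, the benefit split depends on the relative slopes, which at a point are proportional to the elasticities.
Buyer share = εs/(εs + |εd|) = 0.6/(0.6 + 1.4) = 0.3; seller share = |εd|/(εs + |εd|) = 0.7.
So producers capture 0.7 of the subsidy.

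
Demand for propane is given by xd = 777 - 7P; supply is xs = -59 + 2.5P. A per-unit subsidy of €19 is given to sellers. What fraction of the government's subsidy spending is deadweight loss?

DWL / government spending = 5/56

Pre-subsidy: 777 - 7P = -59 + 2.5P gives P* = 88, x* = 161.
With the subsidy, sellers receive Ps = Pb + 19 for each unit, where Pb is the price buyers pay.
Supply in terms of Pb becomes xs = -59 + 2.5(Pb + 19) = -11.5 + 2.5Pb. Setting this equal to demand: 777 - 7Pb = -11.5 + 2.5Pb, so Pb = 83.
Sellers receive Ps = 83 + 19 = 102; x' = 777 − 7·83 = 196.
ΔCS = ½(161 + 196)(88 − 83) = 892.5; ΔPS = ½(161 + 196)(102 − 88) = 2499.
Government spending = 19 × 196 = 3724.
DWL = ½ × 19 × (196 − 161) = 332.5; fraction = 332.5 / 3724 = 5/56.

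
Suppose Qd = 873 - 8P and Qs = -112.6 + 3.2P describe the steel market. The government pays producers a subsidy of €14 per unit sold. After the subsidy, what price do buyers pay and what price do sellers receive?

Pre-subsidy: 873 - 8P = -112.6 + 3.2P gives P* = 88, Q* = 169.
With the subsidy, sellers receive Ps = Pb + 14 for each unit, where Pb is the price buyers pay.
Supply in terms of Pb becomes Qs = -112.6 + 3.2(Pb + 14) = -67.8 + 3.2Pb. Setting this equal to demand: 873 - 8Pb = -67.8 + 3.2Pb, so Pb = 84.
Sellers receive Ps = 84 + 14 = 98; Q' = 873 − 8·84 = 201.

Buyers pay €84; sellers receive €98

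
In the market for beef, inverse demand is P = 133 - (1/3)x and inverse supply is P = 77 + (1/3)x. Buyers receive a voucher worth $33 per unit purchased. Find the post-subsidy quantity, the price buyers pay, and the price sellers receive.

Pre-subsidy: 133 - (1/3)x = 77 + (1/3)x gives x* = 84 and P* = 105.
With the rebate, buyers effectively pay Pb = Ps − 33, where Ps is the price sellers receive.
On the curves, Pb = 133 - (1/3)x and Ps = 77 + (1/3)x; the wedge Ps − Pb = 33 gives 77 + (1/3)x − (133 - (1/3)x) = 33, so x' = 133.5.
Then Pb = 133 − (1/3)·133.5 = 88.5 and Ps = 77 + (1/3)·133.5 = 121.5.

x' = 133.5; buyers pay $88.5; sellers receive $121.5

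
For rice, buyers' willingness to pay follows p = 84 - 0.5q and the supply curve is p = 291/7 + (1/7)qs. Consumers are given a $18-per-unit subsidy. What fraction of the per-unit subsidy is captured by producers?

Pre-subsidy: 84 - 0.5q = 291/7 + (1/7)q gives q* = 66 and p* = 51.
With the rebate, buyers effectively pay pb = ps − 18, where ps is the price sellers receive.
On the curves, pb = 84 - 0.5q and ps = 291/7 + (1/7)q; the wedge ps − pb = 18 gives 291/7 + (1/7)q − (84 - 0.5q) = 18, so q' = 94.
Then pb = 84 − 0.5·94 = 37 and ps = 291/7 + (1/7)·94 = 55.
Buyers' price falls by p* − pb = 51 − 37 = 14; sellers' price rises by ps − p* = 55 − 51 = 4.
So producers capture 4/18 = 2/9 of each unit of subsidy.

Producer share = 2/9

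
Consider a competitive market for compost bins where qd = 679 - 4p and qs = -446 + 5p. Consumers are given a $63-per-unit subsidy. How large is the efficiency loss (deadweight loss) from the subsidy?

Pre-subsidy: 679 - 4p = -446 + 5p gives p* = 125, q* = 179.
With the rebate, buyers effectively pay pb = ps − 63, where ps is the price sellers receive.
Demand in terms of ps becomes qd = 679 − 4(ps − 63) = 931 - 4ps. Setting this equal to supply: 931 - 4ps = -446 + 5ps, so ps = 153.
Buyers pay pb = 153 − 63 = 90; q' = -446 + 5·153 = 319.
The subsidy expands output by 319 − 179 = 140 past the efficient level; on those units the gap between marginal cost and willingness to pay runs from 0 up to 63.
DWL = ½ × 63 × 140 = 4410.

Deadweight loss = $4410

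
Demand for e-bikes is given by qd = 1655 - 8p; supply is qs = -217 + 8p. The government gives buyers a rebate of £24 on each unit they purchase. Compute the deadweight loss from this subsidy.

Pre-subsidy: 1655 - 8p = -217 + 8p gives p* = 117, q* = 719.
With the rebate, buyers effectively pay pb = ps − 24, where ps is the price sellers receive.
Demand in terms of ps becomes qd = 1655 − 8(ps − 24) = 1847 - 8ps. Setting this equal to supply: 1847 - 8ps = -217 + 8ps, so ps = 129.
Buyers pay pb = 129 − 24 = 105; q' = -217 + 8·129 = 815.
The subsidy expands output by 815 − 719 = 96 past the efficient level; on those units the gap between marginal cost and willingness to pay runs from 0 up to 24.
DWL = ½ × 24 × 96 = 1152.

Deadweight loss = £1152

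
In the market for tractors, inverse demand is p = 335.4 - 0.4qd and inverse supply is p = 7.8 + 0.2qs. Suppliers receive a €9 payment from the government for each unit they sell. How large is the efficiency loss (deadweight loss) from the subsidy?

Pre-subsidy: 335.4 - 0.4q = 7.8 + 0.2q gives q* = 546 and p* = 117.
With the subsidy, sellers receive ps = pb + 9 for each unit, where pb is the price buyers pay.
On the curves, pb = 335.4 - 0.4q and ps = 7.8 + 0.2q; the wedge ps − pb = 9 gives 7.8 + 0.2q − (335.4 - 0.4q) = 9, so q' = 561.
Then pb = 335.4 − 0.4·561 = 111 and ps = 7.8 + 0.2·561 = 120.
The subsidy expands output by 561 − 546 = 15 past the efficient level; on those units the gap between marginal cost and willingness to pay runs from 0 up to 9.
DWL = ½ × 9 × 15 = 67.5.

Deadweight loss = €67.5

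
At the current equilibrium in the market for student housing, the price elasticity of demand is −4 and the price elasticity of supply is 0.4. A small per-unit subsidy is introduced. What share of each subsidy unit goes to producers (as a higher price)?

For a small subsidy around the equilibrium, the benefit split depends on the relative slopes, which at a point are proportional to the elasticities.
Buyer share = εs/(εs + |εd|) = 0.4/(0.4 + 4) = 1/11; seller share = |εd|/(εs + |εd|) = 10/11.
So producers capture 10/11 of the subsidy.

Producer share = 10/11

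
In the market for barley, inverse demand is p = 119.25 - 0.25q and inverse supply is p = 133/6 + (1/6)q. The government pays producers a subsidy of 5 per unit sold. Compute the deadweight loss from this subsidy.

Pre-subsidy: 119.25 - 0.25q = 133/6 + (1/6)q gives q* = 233 and p* = 61.
With the subsidy, sellers receive ps = pb + 5 for each unit, where pb is the price buyers pay.
On the curves, pb = 119.25 - 0.25q and ps = 133/6 + (1/6)q; the wedge ps − pb = 5 gives 133/6 + (1/6)q − (119.25 - 0.25q) = 5, so q' = 245.
Then pb = 119.25 − 0.25·245 = 58 and ps = 133/6 + (1/6)·245 = 63.
The subsidy expands output by 245 − 233 = 12 past the efficient level; on those units the gap between marginal cost and willingness to pay runs from 0 up to 5.
DWL = ½ × 5 × 12 = 30.

Deadweight loss = 30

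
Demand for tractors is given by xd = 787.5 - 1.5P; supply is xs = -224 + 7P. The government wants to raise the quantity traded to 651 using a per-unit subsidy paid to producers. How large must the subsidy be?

At x = 651, invert demand for the buyer price: Pb = (787.5 − 651)/1.5 = 91; invert supply for the seller price: Ps = (651 − (-224))/7 = 125.
The subsidy must fill the gap: s = Ps − Pb = 125 − 91 = 34.

Required subsidy s = 34 per unit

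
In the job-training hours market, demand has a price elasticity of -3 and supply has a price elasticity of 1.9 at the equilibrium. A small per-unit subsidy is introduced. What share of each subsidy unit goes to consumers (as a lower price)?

Consumer share = 19/49

For a small subsidy around the equilibrium, the benefit split depends on the relative slopes, which at a point are proportional to the elasticities.
Buyer share = εs/(εs + |εd|) = 1.9/(1.9 + 3) = 19/49; seller share = |εd|/(εs + |εd|) = 30/49.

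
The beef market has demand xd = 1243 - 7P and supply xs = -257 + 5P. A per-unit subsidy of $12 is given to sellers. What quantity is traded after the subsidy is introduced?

Pre-subsidy: 1243 - 7P = -257 + 5P gives P* = 125, x* = 368.
With the subsidy, sellers receive Ps = Pb + 12 for each unit, where Pb is the price buyers pay.
Supply in terms of Pb becomes xs = -257 + 5(Pb + 12) = -197 + 5Pb. Setting this equal to demand: 1243 - 7Pb = -197 + 5Pb, so Pb = 120.
Sellers receive Ps = 120 + 12 = 132; x' = 1243 − 7·120 = 403.

x' = 403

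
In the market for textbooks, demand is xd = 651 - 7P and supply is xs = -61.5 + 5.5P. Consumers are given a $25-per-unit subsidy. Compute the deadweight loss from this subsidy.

Deadweight loss = $962.5

Pre-subsidy: 651 - 7P = -61.5 + 5.5P gives P* = 57, x* = 252.
With the rebate, buyers effectively pay Pb = Ps − 25, where Ps is the price sellers receive.
Demand in terms of Ps becomes xd = 651 − 7(Ps − 25) = 826 - 7Ps. Setting this equal to supply: 826 - 7Ps = -61.5 + 5.5Ps, so Ps = 71.
Buyers pay Pb = 71 − 25 = 46; x' = -61.5 + 5.5·71 = 329.
The subsidy expands output by 329 − 252 = 77 past the efficient level; on those units the gap between marginal cost and willingness to pay runs from 0 up to 25.
DWL = ½ × 25 × 77 = 962.5.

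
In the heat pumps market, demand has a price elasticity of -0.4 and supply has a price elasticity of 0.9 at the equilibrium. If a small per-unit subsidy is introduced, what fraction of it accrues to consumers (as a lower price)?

Consumer share = 9/13

For a small subsidy around the equilibrium, the benefit split depends on the relative slopes, which at a point are proportional to the elasticities.
Buyer share = εs/(εs + |εd|) = 0.9/(0.9 + 0.4) = 9/13; seller share = |εd|/(εs + |εd|) = 4/13.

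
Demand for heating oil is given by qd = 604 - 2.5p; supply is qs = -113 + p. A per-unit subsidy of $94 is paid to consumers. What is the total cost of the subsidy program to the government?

Government cost = $14946

Pre-subsidy: 604 - 2.5p = -113 + p gives p* = 1434/7, q* = 643/7.
With the rebate, buyers effectively pay pb = ps − 94, where ps is the price sellers receive.
Demand in terms of ps becomes qd = 604 − 2.5(ps − 94) = 839 - 2.5ps. Setting this equal to supply: 839 - 2.5ps = -113 + ps, so ps = 272.
Buyers pay pb = 272 − 94 = 178; q' = -113 + 1·272 = 159.
Government outlay = subsidy × quantity = 94 × 159 = 14946.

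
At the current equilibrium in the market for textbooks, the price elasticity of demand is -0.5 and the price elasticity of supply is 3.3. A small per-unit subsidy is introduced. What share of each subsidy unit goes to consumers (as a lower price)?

For a small subsidy around the equilibrium, the benefit split depends on the relative slopes, which at a point are proportional to the elasticities.
Buyer share = εs/(εs + |εd|) = 3.3/(3.3 + 0.5) = 33/38; seller share = |εd|/(εs + |εd|) = 5/38.

Consumer share = 33/38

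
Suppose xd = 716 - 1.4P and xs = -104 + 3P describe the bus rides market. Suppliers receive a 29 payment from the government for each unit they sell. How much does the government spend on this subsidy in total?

Pre-subsidy: 716 - 1.4P = -104 + 3P gives P* = 2050/11, x* = 5006/11.
With the subsidy, sellers receive Ps = Pb + 29 for each unit, where Pb is the price buyers pay.
Supply in terms of Pb becomes xs = -104 + 3(Pb + 29) = -17 + 3Pb. Setting this equal to demand: 716 - 1.4Pb = -17 + 3Pb, so Pb = 3665/22.
Sellers receive Ps = 3665/22 + 29 = 4303/22; x' = 716 − 1.4·(3665/22) = 10621/22.
Government outlay = subsidy × quantity = 29 × 10621/22 = 308009/22.

Government cost = 308009/22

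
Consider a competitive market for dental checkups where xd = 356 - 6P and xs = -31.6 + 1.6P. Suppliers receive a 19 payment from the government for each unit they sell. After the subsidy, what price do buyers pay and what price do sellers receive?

Pre-subsidy: 356 - 6P = -31.6 + 1.6P gives P* = 51, x* = 50.
With the subsidy, sellers receive Ps = Pb + 19 for each unit, where Pb is the price buyers pay.
Supply in terms of Pb becomes xs = -31.6 + 1.6(Pb + 19) = -1.2 + 1.6Pb. Setting this equal to demand: 356 - 6Pb = -1.2 + 1.6Pb, so Pb = 47.
Sellers receive Ps = 47 + 19 = 66; x' = 356 − 6·47 = 74.

Buyers pay 47; sellers receive 66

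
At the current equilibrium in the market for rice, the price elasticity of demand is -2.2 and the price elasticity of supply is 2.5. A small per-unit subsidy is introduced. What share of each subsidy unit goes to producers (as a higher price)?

Producer share = 22/47

For a small subsidy around the equilibrium, the benefit split depends on the relative slopes, which at a point are proportional to the elasticities.
Buyer share = εs/(εs + |εd|) = 2.5/(2.5 + 2.2) = 25/47; seller share = |εd|/(εs + |εd|) = 22/47.
So producers capture 22/47 of the subsidy.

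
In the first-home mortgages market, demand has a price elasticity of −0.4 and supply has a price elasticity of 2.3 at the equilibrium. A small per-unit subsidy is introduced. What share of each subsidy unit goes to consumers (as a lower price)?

Consumer share = 23/27

For a small subsidy around the equilibrium, the benefit split depends on the relative slopes, which at a point are proportional to the elasticities.
Buyer share = εs/(εs + |εd|) = 2.3/(2.3 + 0.4) = 23/27; seller share = |εd|/(εs + |εd|) = 4/27.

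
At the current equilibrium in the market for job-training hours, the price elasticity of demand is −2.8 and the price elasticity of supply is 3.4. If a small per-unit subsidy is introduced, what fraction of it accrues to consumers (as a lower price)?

Consumer share = 17/31

For a small subsidy around the equilibrium, the benefit split depends on the relative slopes, which at a point are proportional to the elasticities.
Buyer share = εs/(εs + |εd|) = 3.4/(3.4 + 2.8) = 17/31; seller share = |εd|/(εs + |εd|) = 14/31.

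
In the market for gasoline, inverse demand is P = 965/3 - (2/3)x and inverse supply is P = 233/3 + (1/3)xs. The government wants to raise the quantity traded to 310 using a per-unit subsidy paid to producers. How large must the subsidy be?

Required subsidy s = 66 per unit

At x = 310, from the demand curve buyers pay Pb = 965/3 − (2/3)·310 = 115; from the supply curve sellers need Ps = 233/3 + (1/3)·310 = 181.
The subsidy must fill the gap: s = Ps − Pb = 181 − 115 = 66.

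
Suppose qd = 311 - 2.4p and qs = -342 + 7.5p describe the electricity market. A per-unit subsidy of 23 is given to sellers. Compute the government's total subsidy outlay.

Government cost = 147637/33

Pre-subsidy: 311 - 2.4p = -342 + 7.5p gives p* = 6530/99, q* = 5039/33.
With the subsidy, sellers receive ps = pb + 23 for each unit, where pb is the price buyers pay.
Supply in terms of pb becomes qs = -342 + 7.5(pb + 23) = -169.5 + 7.5pb. Setting this equal to demand: 311 - 2.4pb = -169.5 + 7.5pb, so pb = 4805/99.
Sellers receive ps = 4805/99 + 23 = 7082/99; q' = 311 − 2.4·(4805/99) = 6419/33.
Government outlay = subsidy × quantity = 23 × 6419/33 = 147637/33.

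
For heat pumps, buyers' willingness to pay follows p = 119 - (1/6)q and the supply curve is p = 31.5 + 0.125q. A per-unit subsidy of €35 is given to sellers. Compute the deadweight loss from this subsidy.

Deadweight loss = €2100

Pre-subsidy: 119 - (1/6)q = 31.5 + 0.125q gives q* = 300 and p* = 69.
With the subsidy, sellers receive ps = pb + 35 for each unit, where pb is the price buyers pay.
On the curves, pb = 119 - (1/6)q and ps = 31.5 + 0.125q; the wedge ps − pb = 35 gives 31.5 + 0.125q − (119 - (1/6)q) = 35, so q' = 420.
Then pb = 119 − (1/6)·420 = 49 and ps = 31.5 + 0.125·420 = 84.
The subsidy expands output by 420 − 300 = 120 past the efficient level; on those units the gap between marginal cost and willingness to pay runs from 0 up to 35.
DWL = ½ × 35 × 120 = 2100.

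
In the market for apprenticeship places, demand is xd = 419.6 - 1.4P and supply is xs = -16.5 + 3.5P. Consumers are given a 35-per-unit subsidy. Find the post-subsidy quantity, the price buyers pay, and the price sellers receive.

x' = 330; buyers pay 64; sellers receive 99

Pre-subsidy: 419.6 - 1.4P = -16.5 + 3.5P gives P* = 89, x* = 295.
With the rebate, buyers effectively pay Pb = Ps − 35, where Ps is the price sellers receive.
Demand in terms of Ps becomes xd = 419.6 − 1.4(Ps − 35) = 468.6 - 1.4Ps. Setting this equal to supply: 468.6 - 1.4Ps = -16.5 + 3.5Ps, so Ps = 99.
Buyers pay Pb = 99 − 35 = 64; x' = -16.5 + 3.5·99 = 330.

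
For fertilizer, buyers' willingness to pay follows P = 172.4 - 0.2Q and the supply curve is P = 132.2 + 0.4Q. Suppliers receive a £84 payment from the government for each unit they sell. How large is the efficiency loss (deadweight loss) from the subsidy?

Deadweight loss = £5880

Pre-subsidy: 172.4 - 0.2Q = 132.2 + 0.4Q gives Q* = 67 and P* = 159.
With the subsidy, sellers receive Ps = Pb + 84 for each unit, where Pb is the price buyers pay.
On the curves, Pb = 172.4 - 0.2Q and Ps = 132.2 + 0.4Q; the wedge Ps − Pb = 84 gives 132.2 + 0.4Q − (172.4 - 0.2Q) = 84, so Q' = 207.
Then Pb = 172.4 − 0.2·207 = 131 and Ps = 132.2 + 0.4·207 = 215.
The subsidy expands output by 207 − 67 = 140 past the efficient level; on those units the gap between marginal cost and willingness to pay runs from 0 up to 84.
DWL = ½ × 84 × 140 = 5880.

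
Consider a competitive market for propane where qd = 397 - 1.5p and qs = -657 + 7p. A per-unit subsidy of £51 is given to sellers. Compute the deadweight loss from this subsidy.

Pre-subsidy: 397 - 1.5p = -657 + 7p gives p* = 124, q* = 211.
With the subsidy, sellers receive ps = pb + 51 for each unit, where pb is the price buyers pay.
Supply in terms of pb becomes qs = -657 + 7(pb + 51) = -300 + 7pb. Setting this equal to demand: 397 - 1.5pb = -300 + 7pb, so pb = 82.
Sellers receive ps = 82 + 51 = 133; q' = 397 − 1.5·82 = 274.
The subsidy expands output by 274 − 211 = 63 past the efficient level; on those units the gap between marginal cost and willingness to pay runs from 0 up to 51.
DWL = ½ × 51 × 63 = 1606.5.

Deadweight loss = £1606.5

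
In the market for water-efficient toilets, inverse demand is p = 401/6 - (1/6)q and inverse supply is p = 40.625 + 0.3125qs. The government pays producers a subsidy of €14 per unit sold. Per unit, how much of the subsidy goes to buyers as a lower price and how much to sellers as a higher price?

Buyers gain 112/23 per unit; sellers gain 210/23 per unit

Pre-subsidy: 401/6 - (1/6)q = 40.625 + 0.3125q gives q* = 1258/23 and p* = 2655/46.
With the subsidy, sellers receive ps = pb + 14 for each unit, where pb is the price buyers pay.
On the curves, pb = 401/6 - (1/6)q and ps = 40.625 + 0.3125q; the wedge ps − pb = 14 gives 40.625 + 0.3125q − (401/6 - (1/6)q) = 14, so q' = 1930/23.
Then pb = 401/6 − (1/6)·(1930/23) = 2431/46 and ps = 40.625 + 0.3125·(1930/23) = 3075/46.
Buyers' price falls by p* − pb = 2655/46 − 2431/46 = 112/23; sellers' price rises by ps − p* = 3075/46 − 2655/46 = 210/23.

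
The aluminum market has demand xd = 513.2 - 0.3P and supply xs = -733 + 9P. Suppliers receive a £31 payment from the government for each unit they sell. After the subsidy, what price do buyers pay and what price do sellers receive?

Buyers pay £104; sellers receive £135

Pre-subsidy: 513.2 - 0.3P = -733 + 9P gives P* = 134, x* = 473.
With the subsidy, sellers receive Ps = Pb + 31 for each unit, where Pb is the price buyers pay.
Supply in terms of Pb becomes xs = -733 + 9(Pb + 31) = -454 + 9Pb. Setting this equal to demand: 513.2 - 0.3Pb = -454 + 9Pb, so Pb = 104.
Sellers receive Ps = 104 + 31 = 135; x' = 513.2 − 0.3·104 = 482.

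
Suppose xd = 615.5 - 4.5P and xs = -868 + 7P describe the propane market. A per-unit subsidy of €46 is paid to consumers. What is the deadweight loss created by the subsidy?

Deadweight loss = €2898

Pre-subsidy: 615.5 - 4.5P = -868 + 7P gives P* = 129, x* = 35.
With the rebate, buyers effectively pay Pb = Ps − 46, where Ps is the price sellers receive.
Demand in terms of Ps becomes xd = 615.5 − 4.5(Ps − 46) = 822.5 - 4.5Ps. Setting this equal to supply: 822.5 - 4.5Ps = -868 + 7Ps, so Ps = 147.
Buyers pay Pb = 147 − 46 = 101; x' = -868 + 7·147 = 161.
The subsidy expands output by 161 − 35 = 126 past the efficient level; on those units the gap between marginal cost and willingness to pay runs from 0 up to 46.
DWL = ½ × 46 × 126 = 2898.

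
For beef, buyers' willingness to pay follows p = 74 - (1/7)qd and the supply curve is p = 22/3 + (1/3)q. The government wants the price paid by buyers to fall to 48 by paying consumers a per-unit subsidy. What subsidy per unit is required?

At a buyer price of 48, quantity demanded is 518 − 7·48 = 182.
Sellers supply 182 only when they receive ps = 22/3 + (1/3)·182 = 68.
s = ps − pb = 68 − 48 = 20.

Required subsidy s = 20 per unit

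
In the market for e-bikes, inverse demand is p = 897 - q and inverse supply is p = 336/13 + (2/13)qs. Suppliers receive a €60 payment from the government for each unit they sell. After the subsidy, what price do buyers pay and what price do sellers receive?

Buyers pay €90; sellers receive €150

Pre-subsidy: 897 - q = 336/13 + (2/13)q gives q* = 755 and p* = 142.
With the subsidy, sellers receive ps = pb + 60 for each unit, where pb is the price buyers pay.
On the curves, pb = 897 - q and ps = 336/13 + (2/13)q; the wedge ps − pb = 60 gives 336/13 + (2/13)q − (897 - q) = 60, so q' = 807.
Then pb = 897 − 1·807 = 90 and ps = 336/13 + (2/13)·807 = 150.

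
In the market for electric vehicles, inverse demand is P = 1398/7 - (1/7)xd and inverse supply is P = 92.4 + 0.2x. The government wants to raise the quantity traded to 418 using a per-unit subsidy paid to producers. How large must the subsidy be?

Required subsidy s = 36 per unit

At x = 418, from the demand curve buyers pay Pb = 1398/7 − (1/7)·418 = 140; from the supply curve sellers need Ps = 92.4 + 0.2·418 = 176.
The subsidy must fill the gap: s = Ps − Pb = 176 − 140 = 36.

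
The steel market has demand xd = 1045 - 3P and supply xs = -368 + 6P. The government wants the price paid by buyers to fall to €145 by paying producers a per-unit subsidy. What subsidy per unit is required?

At a buyer price of 145, quantity demanded is 1045 − 3·145 = 610.
Sellers supply 610 only when they receive Ps with -368 + 6·Ps = 610, i.e. Ps = 163.
s = Ps − Pb = 163 − 145 = 18.

Required subsidy s = €18 per unit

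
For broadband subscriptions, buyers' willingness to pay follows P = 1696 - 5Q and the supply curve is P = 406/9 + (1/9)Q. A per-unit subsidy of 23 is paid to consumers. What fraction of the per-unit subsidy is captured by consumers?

Pre-subsidy: 1696 - 5Q = 406/9 + (1/9)Q gives Q* = 323 and P* = 81.
With the rebate, buyers effectively pay Pb = Ps − 23, where Ps is the price sellers receive.
On the curves, Pb = 1696 - 5Q and Ps = 406/9 + (1/9)Q; the wedge Ps − Pb = 23 gives 406/9 + (1/9)Q − (1696 - 5Q) = 23, so Q' = 327.5.
Then Pb = 1696 − 5·327.5 = 58.5 and Ps = 406/9 + (1/9)·327.5 = 81.5.
Buyers' price falls by P* − Pb = 81 − 58.5 = 22.5; sellers' price rises by Ps − P* = 81.5 − 81 = 0.5.
So consumers capture 22.5/23 = 45/46 of each unit of subsidy.

Consumer share = 45/46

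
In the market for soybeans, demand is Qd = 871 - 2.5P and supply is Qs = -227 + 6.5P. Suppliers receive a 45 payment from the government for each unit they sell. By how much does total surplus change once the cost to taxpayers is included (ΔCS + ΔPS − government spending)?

Net change in total surplus = -1828.125

Pre-subsidy: 871 - 2.5P = -227 + 6.5P gives P* = 122, Q* = 566.
With the subsidy, sellers receive Ps = Pb + 45 for each unit, where Pb is the price buyers pay.
Supply in terms of Pb becomes Qs = -227 + 6.5(Pb + 45) = 65.5 + 6.5Pb. Setting this equal to demand: 871 - 2.5Pb = 65.5 + 6.5Pb, so Pb = 89.5.
Sellers receive Ps = 89.5 + 45 = 134.5; Q' = 871 − 2.5·89.5 = 647.25.
ΔCS = ½(566 + 647.25)(122 − 89.5) = 19715.3125; ΔPS = ½(566 + 647.25)(134.5 − 122) = 7582.8125.
Government spending = 45 × 647.25 = 29126.25.
Net change = 19715.3125 + 7582.8125 − 29126.25 = -1828.125. The loss equals the DWL triangle ½·45·81.25.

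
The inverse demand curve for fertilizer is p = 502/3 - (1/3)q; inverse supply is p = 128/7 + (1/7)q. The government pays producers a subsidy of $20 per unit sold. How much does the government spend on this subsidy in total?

Government cost = $7100

Pre-subsidy: 502/3 - (1/3)q = 128/7 + (1/7)q gives q* = 313 and p* = 63.
With the subsidy, sellers receive ps = pb + 20 for each unit, where pb is the price buyers pay.
On the curves, pb = 502/3 - (1/3)q and ps = 128/7 + (1/7)q; the wedge ps − pb = 20 gives 128/7 + (1/7)q − (502/3 - (1/3)q) = 20, so q' = 355.
Then pb = 502/3 − (1/3)·355 = 49 and ps = 128/7 + (1/7)·355 = 69.
Government outlay = subsidy × quantity = 20 × 355 = 7100.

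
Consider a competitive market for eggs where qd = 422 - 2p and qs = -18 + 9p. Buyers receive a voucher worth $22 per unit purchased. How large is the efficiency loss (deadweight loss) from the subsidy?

Pre-subsidy: 422 - 2p = -18 + 9p gives p* = 40, q* = 342.
With the rebate, buyers effectively pay pb = ps − 22, where ps is the price sellers receive.
Demand in terms of ps becomes qd = 422 − 2(ps − 22) = 466 - 2ps. Setting this equal to supply: 466 - 2ps = -18 + 9ps, so ps = 44.
Buyers pay pb = 44 − 22 = 22; q' = -18 + 9·44 = 378.
The subsidy expands output by 378 − 342 = 36 past the efficient level; on those units the gap between marginal cost and willingness to pay runs from 0 up to 22.
DWL = ½ × 22 × 36 = 396.

Deadweight loss = $396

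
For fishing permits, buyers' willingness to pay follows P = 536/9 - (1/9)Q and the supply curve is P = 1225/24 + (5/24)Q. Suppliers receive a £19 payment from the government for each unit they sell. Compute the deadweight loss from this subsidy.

Deadweight loss = 12996/23

Pre-subsidy: 536/9 - (1/9)Q = 1225/24 + (5/24)Q gives Q* = 613/23 and P* = 3905/69.
With the subsidy, sellers receive Ps = Pb + 19 for each unit, where Pb is the price buyers pay.
On the curves, Pb = 536/9 - (1/9)Q and Ps = 1225/24 + (5/24)Q; the wedge Ps − Pb = 19 gives 1225/24 + (5/24)Q − (536/9 - (1/9)Q) = 19, so Q' = 1981/23.
Then Pb = 536/9 − (1/9)·(1981/23) = 3449/69 and Ps = 1225/24 + (5/24)·(1981/23) = 4760/69.
The subsidy expands output by 1981/23 − 613/23 = 1368/23 past the efficient level; on those units the gap between marginal cost and willingness to pay runs from 0 up to 19.
DWL = ½ × 19 × 1368/23 = 12996/23.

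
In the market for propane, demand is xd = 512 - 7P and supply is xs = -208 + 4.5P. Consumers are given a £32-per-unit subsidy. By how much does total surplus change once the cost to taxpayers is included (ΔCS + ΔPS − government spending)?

Pre-subsidy: 512 - 7P = -208 + 4.5P gives P* = 1440/23, x* = 1696/23.
With the rebate, buyers effectively pay Pb = Ps − 32, where Ps is the price sellers receive.
Demand in terms of Ps becomes xd = 512 − 7(Ps − 32) = 736 - 7Ps. Setting this equal to supply: 736 - 7Ps = -208 + 4.5Ps, so Ps = 1888/23.
Buyers pay Pb = 1888/23 − 32 = 1152/23; x' = -208 + 4.5·(1888/23) = 3712/23.
ΔCS = ½(1696/23 + 3712/23)(1440/23 − 1152/23) = 778752/529; ΔPS = ½(1696/23 + 3712/23)(1888/23 − 1440/23) = 1211392/529.
Government spending = 32 × 3712/23 = 118784/23.
Net change = 778752/529 + 1211392/529 − 118784/23 = -32256/23. The loss equals the DWL triangle ½·32·2016/23.

Net change in total surplus = -32256/23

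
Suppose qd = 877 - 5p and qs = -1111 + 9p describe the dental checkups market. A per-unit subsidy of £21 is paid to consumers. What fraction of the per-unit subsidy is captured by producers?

Pre-subsidy: 877 - 5p = -1111 + 9p gives p* = 142, q* = 167.
With the rebate, buyers effectively pay pb = ps − 21, where ps is the price sellers receive.
Demand in terms of ps becomes qd = 877 − 5(ps − 21) = 982 - 5ps. Setting this equal to supply: 982 - 5ps = -1111 + 9ps, so ps = 149.5.
Buyers pay pb = 149.5 − 21 = 128.5; q' = -1111 + 9·149.5 = 234.5.
Buyers' price falls by p* − pb = 142 − 128.5 = 13.5; sellers' price rises by ps − p* = 149.5 − 142 = 7.5.
So producers capture 7.5/21 = 5/14 of each unit of subsidy.

Producer share = 5/14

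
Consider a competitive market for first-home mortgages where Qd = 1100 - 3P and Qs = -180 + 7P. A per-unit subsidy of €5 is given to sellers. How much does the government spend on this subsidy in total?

Government cost = €3632.5

Pre-subsidy: 1100 - 3P = -180 + 7P gives P* = 128, Q* = 716.
With the subsidy, sellers receive Ps = Pb + 5 for each unit, where Pb is the price buyers pay.
Supply in terms of Pb becomes Qs = -180 + 7(Pb + 5) = -145 + 7Pb. Setting this equal to demand: 1100 - 3Pb = -145 + 7Pb, so Pb = 124.5.
Sellers receive Ps = 124.5 + 5 = 129.5; Q' = 1100 − 3·124.5 = 726.5.
Government outlay = subsidy × quantity = 5 × 726.5 = 3632.5.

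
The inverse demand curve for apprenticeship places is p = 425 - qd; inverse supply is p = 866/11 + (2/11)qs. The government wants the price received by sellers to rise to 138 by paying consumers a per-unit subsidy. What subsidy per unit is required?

Required subsidy s = 39 per unit

At a seller price of 138, quantity supplied is -433 + 5.5·138 = 326.
Buyers absorb 326 only when they pay pb = 425 − 1·326 = 99.
s = ps − pb = 138 − 99 = 39.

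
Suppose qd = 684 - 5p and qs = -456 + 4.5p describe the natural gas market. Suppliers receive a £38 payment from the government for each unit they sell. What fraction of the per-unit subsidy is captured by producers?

Producer share = 10/19

Pre-subsidy: 684 - 5p = -456 + 4.5p gives p* = 120, q* = 84.
With the subsidy, sellers receive ps = pb + 38 for each unit, where pb is the price buyers pay.
Supply in terms of pb becomes qs = -456 + 4.5(pb + 38) = -285 + 4.5pb. Setting this equal to demand: 684 - 5pb = -285 + 4.5pb, so pb = 102.
Sellers receive ps = 102 + 38 = 140; q' = 684 − 5·102 = 174.
Buyers' price falls by p* − pb = 120 − 102 = 18; sellers' price rises by ps − p* = 140 − 120 = 20.
So producers capture 20/38 = 10/19 of each unit of subsidy.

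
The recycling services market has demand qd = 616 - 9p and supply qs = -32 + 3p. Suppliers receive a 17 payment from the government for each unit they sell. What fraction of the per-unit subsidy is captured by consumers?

Consumer share = 0.25

Pre-subsidy: 616 - 9p = -32 + 3p gives p* = 54, q* = 130.
With the subsidy, sellers receive ps = pb + 17 for each unit, where pb is the price buyers pay.
Supply in terms of pb becomes qs = -32 + 3(pb + 17) = 19 + 3pb. Setting this equal to demand: 616 - 9pb = 19 + 3pb, so pb = 49.75.
Sellers receive ps = 49.75 + 17 = 66.75; q' = 616 − 9·49.75 = 168.25.
Buyers' price falls by p* − pb = 54 − 49.75 = 4.25; sellers' price rises by ps − p* = 66.75 − 54 = 12.75.
So consumers capture 4.25/17 = 0.25 of each unit of subsidy.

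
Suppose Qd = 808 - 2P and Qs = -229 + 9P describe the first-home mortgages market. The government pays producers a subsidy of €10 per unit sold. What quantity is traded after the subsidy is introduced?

Q' = 6994/11

Pre-subsidy: 808 - 2P = -229 + 9P gives P* = 1037/11, Q* = 6814/11.
With the subsidy, sellers receive Ps = Pb + 10 for each unit, where Pb is the price buyers pay.
Supply in terms of Pb becomes Qs = -229 + 9(Pb + 10) = -139 + 9Pb. Setting this equal to demand: 808 - 2Pb = -139 + 9Pb, so Pb = 947/11.
Sellers receive Ps = 947/11 + 10 = 1057/11; Q' = 808 − 2·(947/11) = 6994/11.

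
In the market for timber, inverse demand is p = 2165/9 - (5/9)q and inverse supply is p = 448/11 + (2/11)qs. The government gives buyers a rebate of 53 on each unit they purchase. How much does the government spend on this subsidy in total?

Government cost = 1326590/73

Pre-subsidy: 2165/9 - (5/9)q = 448/11 + (2/11)q gives q* = 271 and p* = 90.
With the rebate, buyers effectively pay pb = ps − 53, where ps is the price sellers receive.
On the curves, pb = 2165/9 - (5/9)q and ps = 448/11 + (2/11)q; the wedge ps − pb = 53 gives 448/11 + (2/11)q − (2165/9 - (5/9)q) = 53, so q' = 25030/73.
Then pb = 2165/9 − (5/9)·(25030/73) = 3655/73 and ps = 448/11 + (2/11)·(25030/73) = 7524/73.
Government outlay = subsidy × quantity = 53 × 25030/73 = 1326590/73.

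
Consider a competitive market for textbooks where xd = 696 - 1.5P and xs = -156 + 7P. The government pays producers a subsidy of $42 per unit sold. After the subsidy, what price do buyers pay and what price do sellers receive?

Buyers pay 1116/17; sellers receive 1830/17

Pre-subsidy: 696 - 1.5P = -156 + 7P gives P* = 1704/17, x* = 9276/17.
With the subsidy, sellers receive Ps = Pb + 42 for each unit, where Pb is the price buyers pay.
Supply in terms of Pb becomes xs = -156 + 7(Pb + 42) = 138 + 7Pb. Setting this equal to demand: 696 - 1.5Pb = 138 + 7Pb, so Pb = 1116/17.
Sellers receive Ps = 1116/17 + 42 = 1830/17; x' = 696 − 1.5·(1116/17) = 10158/17.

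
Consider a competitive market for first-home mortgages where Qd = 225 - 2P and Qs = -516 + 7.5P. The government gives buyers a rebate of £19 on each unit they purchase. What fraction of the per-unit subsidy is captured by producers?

Producer share = 4/19

Pre-subsidy: 225 - 2P = -516 + 7.5P gives P* = 78, Q* = 69.
With the rebate, buyers effectively pay Pb = Ps − 19, where Ps is the price sellers receive.
Demand in terms of Ps becomes Qd = 225 − 2(Ps − 19) = 263 - 2Ps. Setting this equal to supply: 263 - 2Ps = -516 + 7.5Ps, so Ps = 82.
Buyers pay Pb = 82 − 19 = 63; Q' = -516 + 7.5·82 = 99.
Buyers' price falls by P* − Pb = 78 − 63 = 15; sellers' price rises by Ps − P* = 82 − 78 = 4.
So producers capture 4/19 = 4/19 of each unit of subsidy.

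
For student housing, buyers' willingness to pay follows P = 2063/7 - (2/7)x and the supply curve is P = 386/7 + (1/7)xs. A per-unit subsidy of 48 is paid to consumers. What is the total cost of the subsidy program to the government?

Pre-subsidy: 2063/7 - (2/7)x = 386/7 + (1/7)x gives x* = 559 and P* = 135.
With the rebate, buyers effectively pay Pb = Ps − 48, where Ps is the price sellers receive.
On the curves, Pb = 2063/7 - (2/7)x and Ps = 386/7 + (1/7)x; the wedge Ps − Pb = 48 gives 386/7 + (1/7)x − (2063/7 - (2/7)x) = 48, so x' = 671.
Then Pb = 2063/7 − (2/7)·671 = 103 and Ps = 386/7 + (1/7)·671 = 151.
Government outlay = subsidy × quantity = 48 × 671 = 32208.

Government cost = 32208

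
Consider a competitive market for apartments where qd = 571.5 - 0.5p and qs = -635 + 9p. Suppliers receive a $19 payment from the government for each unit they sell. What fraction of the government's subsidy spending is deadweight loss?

Pre-subsidy: 571.5 - 0.5p = -635 + 9p gives p* = 127, q* = 508.
With the subsidy, sellers receive ps = pb + 19 for each unit, where pb is the price buyers pay.
Supply in terms of pb becomes qs = -635 + 9(pb + 19) = -464 + 9pb. Setting this equal to demand: 571.5 - 0.5pb = -464 + 9pb, so pb = 109.
Sellers receive ps = 109 + 19 = 128; q' = 571.5 − 0.5·109 = 517.
ΔCS = ½(508 + 517)(127 − 109) = 9225; ΔPS = ½(508 + 517)(128 − 127) = 512.5.
Government spending = 19 × 517 = 9823.
DWL = ½ × 19 × (517 − 508) = 85.5; fraction = 85.5 / 9823 = 9/1034.

DWL / government spending = 9/1034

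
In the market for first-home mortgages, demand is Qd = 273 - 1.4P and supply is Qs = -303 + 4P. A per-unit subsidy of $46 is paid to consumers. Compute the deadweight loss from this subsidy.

Deadweight loss = 29624/27

Pre-subsidy: 273 - 1.4P = -303 + 4P gives P* = 320/3, Q* = 371/3.
With the rebate, buyers effectively pay Pb = Ps − 46, where Ps is the price sellers receive.
Demand in terms of Ps becomes Qd = 273 − 1.4(Ps − 46) = 337.4 - 1.4Ps. Setting this equal to supply: 337.4 - 1.4Ps = -303 + 4Ps, so Ps = 3202/27.
Buyers pay Pb = 3202/27 − 46 = 1960/27; Q' = -303 + 4·(3202/27) = 4627/27.
The subsidy expands output by 4627/27 − 371/3 = 1288/27 past the efficient level; on those units the gap between marginal cost and willingness to pay runs from 0 up to 46.
DWL = ½ × 46 × 1288/27 = 29624/27.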